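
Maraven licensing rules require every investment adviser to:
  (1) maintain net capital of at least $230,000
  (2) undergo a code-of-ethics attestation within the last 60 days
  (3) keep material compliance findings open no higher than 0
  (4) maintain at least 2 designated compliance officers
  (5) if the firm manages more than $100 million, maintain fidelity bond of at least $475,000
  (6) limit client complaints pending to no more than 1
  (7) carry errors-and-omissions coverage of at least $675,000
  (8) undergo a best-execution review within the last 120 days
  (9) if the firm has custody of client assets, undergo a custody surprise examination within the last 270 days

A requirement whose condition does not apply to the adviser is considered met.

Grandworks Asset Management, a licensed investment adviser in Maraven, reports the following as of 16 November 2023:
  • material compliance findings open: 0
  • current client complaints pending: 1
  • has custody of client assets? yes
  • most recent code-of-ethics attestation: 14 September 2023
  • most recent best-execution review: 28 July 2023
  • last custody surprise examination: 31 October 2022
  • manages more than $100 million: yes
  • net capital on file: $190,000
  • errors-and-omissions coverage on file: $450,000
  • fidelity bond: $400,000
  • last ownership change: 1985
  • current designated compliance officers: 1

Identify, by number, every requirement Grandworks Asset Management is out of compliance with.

1, 2, 4, 5, 7, 9

1. net capital $190,000 < $230,000 → not met
2. code-of-ethics attestation 63 days ago vs limit 60 → not met
3. material compliance findings open 0 ≤ 0 → met
4. designated compliance officers 1 < 2 → not met
5. condition 'manages more than $100 million' holds; fidelity bond $400,000 < $475,000 → not met
6. client complaints pending 1 ≤ 1 → met
7. errors-and-omissions coverage $450,000 < $675,000 → not met
8. best-execution review 111 days ago vs limit 120 → met
9. condition 'has custody of client assets' holds; custody surprise examination 381 days ago vs limit 270 → not met
Not met: 1, 2, 4, 5, 7, 9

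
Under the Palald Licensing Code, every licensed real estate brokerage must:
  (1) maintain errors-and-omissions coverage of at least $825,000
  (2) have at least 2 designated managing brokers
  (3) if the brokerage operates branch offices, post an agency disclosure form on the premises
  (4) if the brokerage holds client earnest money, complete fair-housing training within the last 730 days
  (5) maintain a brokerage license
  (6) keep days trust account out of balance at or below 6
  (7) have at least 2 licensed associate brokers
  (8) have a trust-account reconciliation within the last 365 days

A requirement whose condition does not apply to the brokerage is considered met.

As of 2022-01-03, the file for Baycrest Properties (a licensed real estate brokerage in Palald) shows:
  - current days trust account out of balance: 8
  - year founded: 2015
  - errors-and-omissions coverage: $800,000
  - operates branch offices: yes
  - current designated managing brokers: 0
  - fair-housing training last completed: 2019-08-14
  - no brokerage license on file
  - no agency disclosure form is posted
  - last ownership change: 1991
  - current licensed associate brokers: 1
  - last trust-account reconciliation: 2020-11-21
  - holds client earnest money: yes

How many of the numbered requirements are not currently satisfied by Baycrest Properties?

8

1. errors-and-omissions coverage $800,000 < $825,000 → not met
2. designated managing brokers 0 < 2 → not met
3. condition 'operates branch offices' holds; agency disclosure form absent → not met
4. condition 'holds client earnest money' holds; fair-housing training 873 days ago vs limit 730 → not met
5. brokerage license absent → not met
6. days trust account out of balance 8 > 6 → not met
7. licensed associate brokers 1 < 2 → not met
8. trust-account reconciliation 408 days ago vs limit 365 → not met
Not met: 8 of 8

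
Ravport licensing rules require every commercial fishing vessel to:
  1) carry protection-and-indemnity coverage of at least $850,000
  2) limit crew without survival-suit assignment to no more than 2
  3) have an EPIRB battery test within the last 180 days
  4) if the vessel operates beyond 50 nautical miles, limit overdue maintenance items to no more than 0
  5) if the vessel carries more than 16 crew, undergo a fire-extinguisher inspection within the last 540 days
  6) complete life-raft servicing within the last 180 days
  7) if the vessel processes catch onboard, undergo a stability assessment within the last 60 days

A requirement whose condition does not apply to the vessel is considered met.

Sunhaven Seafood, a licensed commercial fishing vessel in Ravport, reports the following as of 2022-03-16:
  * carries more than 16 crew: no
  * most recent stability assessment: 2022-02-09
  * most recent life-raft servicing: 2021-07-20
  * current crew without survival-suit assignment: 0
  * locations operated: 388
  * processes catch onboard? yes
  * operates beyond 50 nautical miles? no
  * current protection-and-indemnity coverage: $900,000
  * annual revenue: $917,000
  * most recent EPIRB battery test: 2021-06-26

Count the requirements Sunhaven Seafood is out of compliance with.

1. protection-and-indemnity coverage $900,000 ≥ $850,000 → met
2. crew without survival-suit assignment 0 ≤ 2 → met
3. EPIRB battery test 263 days ago vs limit 180 → not met
4. condition 'operates beyond 50 nautical miles' does not hold → requirement n/a → met
5. condition 'carries more than 16 crew' does not hold → requirement n/a → met
6. life-raft servicing 239 days ago vs limit 180 → not met
7. condition 'processes catch onboard' holds; stability assessment 35 days ago vs limit 60 → met
Not met: 2 of 7

2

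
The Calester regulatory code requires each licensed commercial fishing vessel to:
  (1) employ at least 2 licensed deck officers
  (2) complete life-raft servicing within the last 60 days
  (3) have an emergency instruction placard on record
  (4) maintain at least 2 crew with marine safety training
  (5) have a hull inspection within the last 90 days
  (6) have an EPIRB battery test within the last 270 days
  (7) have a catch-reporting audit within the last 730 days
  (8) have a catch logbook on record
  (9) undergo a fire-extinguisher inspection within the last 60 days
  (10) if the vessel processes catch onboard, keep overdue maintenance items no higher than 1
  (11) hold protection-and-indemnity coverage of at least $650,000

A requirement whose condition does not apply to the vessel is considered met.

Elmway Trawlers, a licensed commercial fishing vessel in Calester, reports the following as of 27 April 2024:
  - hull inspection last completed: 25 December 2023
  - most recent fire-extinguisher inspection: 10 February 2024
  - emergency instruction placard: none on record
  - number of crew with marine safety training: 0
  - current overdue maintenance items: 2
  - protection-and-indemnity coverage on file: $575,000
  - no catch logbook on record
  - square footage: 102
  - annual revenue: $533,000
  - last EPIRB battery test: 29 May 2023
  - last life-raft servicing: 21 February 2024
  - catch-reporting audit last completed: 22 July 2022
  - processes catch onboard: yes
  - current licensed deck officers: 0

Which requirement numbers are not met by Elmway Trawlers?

1. licensed deck officers 0 < 2 → not met
2. life-raft servicing 66 days ago vs limit 60 → not met
3. emergency instruction placard absent → not met
4. crew with marine safety training 0 < 2 → not met
5. hull inspection 124 days ago vs limit 90 → not met
6. EPIRB battery test 334 days ago vs limit 270 → not met
7. catch-reporting audit 645 days ago vs limit 730 → met
8. catch logbook absent → not met
9. fire-extinguisher inspection 77 days ago vs limit 60 → not met
10. condition 'processes catch onboard' holds; overdue maintenance items 2 > 1 → not met
11. protection-and-indemnity coverage $575,000 < $650,000 → not met
Not met: 1, 2, 3, 4, 5, 6, 8, 9, 10, 11

1, 2, 3, 4, 5, 6, 8, 9, 10, 11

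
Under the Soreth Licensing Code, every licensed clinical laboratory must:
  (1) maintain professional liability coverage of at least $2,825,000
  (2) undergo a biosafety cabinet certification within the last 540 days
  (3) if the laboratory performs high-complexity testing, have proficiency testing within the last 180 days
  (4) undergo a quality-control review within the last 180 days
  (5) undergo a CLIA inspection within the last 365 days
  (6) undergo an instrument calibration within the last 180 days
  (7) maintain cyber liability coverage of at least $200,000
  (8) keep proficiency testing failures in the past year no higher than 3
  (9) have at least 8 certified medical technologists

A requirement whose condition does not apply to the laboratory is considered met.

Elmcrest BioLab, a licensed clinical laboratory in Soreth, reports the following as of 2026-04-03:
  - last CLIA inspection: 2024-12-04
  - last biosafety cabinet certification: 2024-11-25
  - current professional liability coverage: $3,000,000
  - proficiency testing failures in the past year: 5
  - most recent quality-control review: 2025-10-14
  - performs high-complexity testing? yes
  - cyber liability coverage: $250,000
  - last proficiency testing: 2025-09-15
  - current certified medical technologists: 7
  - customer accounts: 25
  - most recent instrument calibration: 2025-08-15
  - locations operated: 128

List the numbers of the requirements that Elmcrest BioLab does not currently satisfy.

3, 5, 6, 8, 9

1. professional liability coverage $3,000,000 ≥ $2,825,000 → met
2. biosafety cabinet certification 494 days ago vs limit 540 → met
3. condition 'performs high-complexity testing' holds; proficiency testing 200 days ago vs limit 180 → not met
4. quality-control review 171 days ago vs limit 180 → met
5. CLIA inspection 485 days ago vs limit 365 → not met
6. instrument calibration 231 days ago vs limit 180 → not met
7. cyber liability coverage $250,000 ≥ $200,000 → met
8. proficiency testing failures in the past year 5 > 3 → not met
9. certified medical technologists 7 < 8 → not met
Not met: 3, 5, 6, 8, 9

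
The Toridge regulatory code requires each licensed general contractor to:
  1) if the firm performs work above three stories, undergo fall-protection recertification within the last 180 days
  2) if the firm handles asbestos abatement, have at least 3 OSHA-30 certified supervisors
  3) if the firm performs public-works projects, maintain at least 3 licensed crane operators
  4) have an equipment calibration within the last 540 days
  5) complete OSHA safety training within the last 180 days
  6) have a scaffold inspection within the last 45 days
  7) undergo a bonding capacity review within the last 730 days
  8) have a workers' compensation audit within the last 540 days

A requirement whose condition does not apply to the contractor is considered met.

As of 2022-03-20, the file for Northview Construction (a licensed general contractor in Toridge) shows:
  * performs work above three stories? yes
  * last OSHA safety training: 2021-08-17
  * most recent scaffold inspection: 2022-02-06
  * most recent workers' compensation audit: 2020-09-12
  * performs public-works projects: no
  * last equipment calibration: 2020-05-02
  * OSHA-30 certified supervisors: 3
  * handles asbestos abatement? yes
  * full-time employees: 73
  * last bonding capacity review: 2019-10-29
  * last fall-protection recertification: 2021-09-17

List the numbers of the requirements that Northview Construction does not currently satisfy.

1, 4, 5, 7, 8

1. condition 'performs work above three stories' holds; fall-protection recertification 184 days ago vs limit 180 → not met
2. condition 'handles asbestos abatement' holds; OSHA-30 certified supervisors 3 ≥ 3 → met
3. condition 'performs public-works projects' does not hold → requirement n/a → met
4. equipment calibration 687 days ago vs limit 540 → not met
5. OSHA safety training 215 days ago vs limit 180 → not met
6. scaffold inspection 42 days ago vs limit 45 → met
7. bonding capacity review 873 days ago vs limit 730 → not met
8. workers' compensation audit 554 days ago vs limit 540 → not met
Not met: 1, 4, 5, 7, 8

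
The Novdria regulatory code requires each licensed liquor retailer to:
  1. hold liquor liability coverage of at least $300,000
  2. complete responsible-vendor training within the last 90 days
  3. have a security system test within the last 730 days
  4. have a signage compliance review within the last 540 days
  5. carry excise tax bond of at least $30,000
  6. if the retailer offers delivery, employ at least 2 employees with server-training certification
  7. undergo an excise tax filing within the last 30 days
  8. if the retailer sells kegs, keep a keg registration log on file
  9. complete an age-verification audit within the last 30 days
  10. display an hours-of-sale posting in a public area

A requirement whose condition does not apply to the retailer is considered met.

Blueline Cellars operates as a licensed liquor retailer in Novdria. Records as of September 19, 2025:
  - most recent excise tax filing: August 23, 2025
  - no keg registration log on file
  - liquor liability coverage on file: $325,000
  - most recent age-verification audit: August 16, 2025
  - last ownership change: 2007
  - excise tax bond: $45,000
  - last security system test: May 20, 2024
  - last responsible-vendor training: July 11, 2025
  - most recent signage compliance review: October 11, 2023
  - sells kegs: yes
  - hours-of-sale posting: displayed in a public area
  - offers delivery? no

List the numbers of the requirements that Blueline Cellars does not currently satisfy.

4, 8, 9

1. liquor liability coverage $325,000 ≥ $300,000 → met
2. responsible-vendor training 70 days ago vs limit 90 → met
3. security system test 487 days ago vs limit 730 → met
4. signage compliance review 709 days ago vs limit 540 → not met
5. excise tax bond $45,000 ≥ $30,000 → met
6. condition 'offers delivery' does not hold → requirement n/a → met
7. excise tax filing 27 days ago vs limit 30 → met
8. condition 'sells kegs' holds; keg registration log absent → not met
9. age-verification audit 34 days ago vs limit 30 → not met
10. hours-of-sale posting present → met
Not met: 4, 8, 9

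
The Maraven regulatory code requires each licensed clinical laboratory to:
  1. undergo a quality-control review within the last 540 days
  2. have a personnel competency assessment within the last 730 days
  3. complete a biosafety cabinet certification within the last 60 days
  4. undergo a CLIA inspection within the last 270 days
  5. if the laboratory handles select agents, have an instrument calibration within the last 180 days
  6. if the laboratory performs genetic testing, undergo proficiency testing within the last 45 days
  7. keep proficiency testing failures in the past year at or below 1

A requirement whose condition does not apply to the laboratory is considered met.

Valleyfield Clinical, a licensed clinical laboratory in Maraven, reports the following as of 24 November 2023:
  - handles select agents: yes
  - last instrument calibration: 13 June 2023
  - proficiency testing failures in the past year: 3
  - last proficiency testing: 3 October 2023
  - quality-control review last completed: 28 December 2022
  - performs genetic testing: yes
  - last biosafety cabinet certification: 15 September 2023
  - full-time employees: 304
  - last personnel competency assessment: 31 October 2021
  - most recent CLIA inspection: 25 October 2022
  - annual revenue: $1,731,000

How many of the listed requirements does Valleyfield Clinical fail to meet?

5

1. quality-control review 331 days ago vs limit 540 → met
2. personnel competency assessment 754 days ago vs limit 730 → not met
3. biosafety cabinet certification 70 days ago vs limit 60 → not met
4. CLIA inspection 395 days ago vs limit 270 → not met
5. condition 'handles select agents' holds; instrument calibration 164 days ago vs limit 180 → met
6. condition 'performs genetic testing' holds; proficiency testing 52 days ago vs limit 45 → not met
7. proficiency testing failures in the past year 3 > 1 → not met
Not met: 5 of 7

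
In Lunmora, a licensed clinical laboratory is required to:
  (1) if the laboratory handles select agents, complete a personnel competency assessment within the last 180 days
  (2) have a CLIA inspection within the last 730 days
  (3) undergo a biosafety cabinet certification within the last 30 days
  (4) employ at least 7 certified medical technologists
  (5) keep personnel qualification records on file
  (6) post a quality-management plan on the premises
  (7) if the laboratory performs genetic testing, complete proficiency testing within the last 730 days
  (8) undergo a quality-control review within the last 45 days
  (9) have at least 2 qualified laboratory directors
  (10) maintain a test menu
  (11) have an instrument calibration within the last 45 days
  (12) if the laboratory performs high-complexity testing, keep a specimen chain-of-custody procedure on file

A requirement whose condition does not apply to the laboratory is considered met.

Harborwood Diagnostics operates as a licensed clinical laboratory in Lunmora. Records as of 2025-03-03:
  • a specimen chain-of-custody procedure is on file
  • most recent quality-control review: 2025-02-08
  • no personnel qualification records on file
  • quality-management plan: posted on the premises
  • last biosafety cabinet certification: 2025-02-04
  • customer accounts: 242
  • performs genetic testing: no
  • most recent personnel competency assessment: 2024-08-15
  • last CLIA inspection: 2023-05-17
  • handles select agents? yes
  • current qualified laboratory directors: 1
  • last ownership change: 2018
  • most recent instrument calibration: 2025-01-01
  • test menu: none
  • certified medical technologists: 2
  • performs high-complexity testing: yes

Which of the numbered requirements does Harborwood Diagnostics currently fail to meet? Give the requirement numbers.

1. condition 'handles select agents' holds; personnel competency assessment 200 days ago vs limit 180 → not met
2. CLIA inspection 656 days ago vs limit 730 → met
3. biosafety cabinet certification 27 days ago vs limit 30 → met
4. certified medical technologists 2 < 7 → not met
5. personnel qualification records absent → not met
6. quality-management plan present → met
7. condition 'performs genetic testing' does not hold → requirement n/a → met
8. quality-control review 23 days ago vs limit 45 → met
9. qualified laboratory directors 1 < 2 → not met
10. test menu absent → not met
11. instrument calibration 61 days ago vs limit 45 → not met
12. condition 'performs high-complexity testing' holds; specimen chain-of-custody procedure present → met
Not met: 1, 4, 5, 9, 10, 11

1, 4, 5, 9, 10, 11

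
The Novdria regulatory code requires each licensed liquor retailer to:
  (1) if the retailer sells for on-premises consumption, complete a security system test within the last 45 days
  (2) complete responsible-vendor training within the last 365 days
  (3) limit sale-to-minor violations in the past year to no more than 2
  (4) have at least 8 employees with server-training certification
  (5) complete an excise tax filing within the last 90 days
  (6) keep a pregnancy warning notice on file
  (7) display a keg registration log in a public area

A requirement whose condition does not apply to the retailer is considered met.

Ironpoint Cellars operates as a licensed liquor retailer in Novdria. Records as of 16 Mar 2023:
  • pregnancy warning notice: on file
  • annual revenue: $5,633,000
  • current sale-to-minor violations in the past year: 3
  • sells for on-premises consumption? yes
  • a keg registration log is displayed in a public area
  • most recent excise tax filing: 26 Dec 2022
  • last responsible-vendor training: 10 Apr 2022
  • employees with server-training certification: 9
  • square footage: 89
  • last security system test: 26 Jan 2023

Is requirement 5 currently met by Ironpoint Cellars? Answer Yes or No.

5. excise tax filing 80 days ago vs limit 90 → met

Yes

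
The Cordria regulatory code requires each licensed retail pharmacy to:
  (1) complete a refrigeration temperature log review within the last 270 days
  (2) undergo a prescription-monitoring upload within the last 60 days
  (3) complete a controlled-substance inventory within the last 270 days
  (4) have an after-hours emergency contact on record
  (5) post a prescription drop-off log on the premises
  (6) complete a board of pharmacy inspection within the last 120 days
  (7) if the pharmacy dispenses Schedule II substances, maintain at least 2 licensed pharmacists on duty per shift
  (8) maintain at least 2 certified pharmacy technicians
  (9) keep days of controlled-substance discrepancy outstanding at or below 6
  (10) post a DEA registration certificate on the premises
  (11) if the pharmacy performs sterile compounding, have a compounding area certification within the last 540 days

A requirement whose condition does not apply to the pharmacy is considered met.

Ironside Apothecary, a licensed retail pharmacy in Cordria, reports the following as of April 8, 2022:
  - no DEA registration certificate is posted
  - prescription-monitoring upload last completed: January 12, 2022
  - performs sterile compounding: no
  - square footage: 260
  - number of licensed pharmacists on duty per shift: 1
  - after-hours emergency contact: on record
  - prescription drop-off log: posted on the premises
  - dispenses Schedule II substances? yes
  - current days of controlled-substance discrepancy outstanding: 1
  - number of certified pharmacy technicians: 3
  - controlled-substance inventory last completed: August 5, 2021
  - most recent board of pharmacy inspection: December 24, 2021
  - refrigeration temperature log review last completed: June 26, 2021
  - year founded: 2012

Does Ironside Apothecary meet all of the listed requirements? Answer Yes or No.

No

1. refrigeration temperature log review 286 days ago vs limit 270 → not met
2. prescription-monitoring upload 86 days ago vs limit 60 → not met
3. controlled-substance inventory 246 days ago vs limit 270 → met
4. after-hours emergency contact present → met
5. prescription drop-off log present → met
6. board of pharmacy inspection 105 days ago vs limit 120 → met
7. condition 'dispenses Schedule II substances' holds; licensed pharmacists on duty per shift 1 < 2 → not met
8. certified pharmacy technicians 3 ≥ 2 → met
9. days of controlled-substance discrepancy outstanding 1 ≤ 6 → met
10. DEA registration certificate absent → not met
11. condition 'performs sterile compounding' does not hold → requirement n/a → met
Not met: 1, 2, 7, 10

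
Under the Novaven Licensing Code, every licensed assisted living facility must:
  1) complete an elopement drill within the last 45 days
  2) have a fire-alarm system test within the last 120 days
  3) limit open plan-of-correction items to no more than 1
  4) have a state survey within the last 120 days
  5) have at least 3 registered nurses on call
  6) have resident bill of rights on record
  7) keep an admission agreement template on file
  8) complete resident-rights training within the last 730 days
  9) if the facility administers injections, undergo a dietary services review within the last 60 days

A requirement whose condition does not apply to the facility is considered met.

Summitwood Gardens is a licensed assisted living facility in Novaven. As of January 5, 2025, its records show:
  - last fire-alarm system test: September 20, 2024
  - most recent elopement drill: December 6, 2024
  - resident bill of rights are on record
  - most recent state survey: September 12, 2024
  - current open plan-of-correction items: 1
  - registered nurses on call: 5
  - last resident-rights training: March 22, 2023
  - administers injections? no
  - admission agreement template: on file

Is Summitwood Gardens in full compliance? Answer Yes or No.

Yes

1. elopement drill 30 days ago vs limit 45 → met
2. fire-alarm system test 107 days ago vs limit 120 → met
3. open plan-of-correction items 1 ≤ 1 → met
4. state survey 115 days ago vs limit 120 → met
5. registered nurses on call 5 ≥ 3 → met
6. resident bill of rights present → met
7. admission agreement template present → met
8. resident-rights training 655 days ago vs limit 730 → met
9. condition 'administers injections' does not hold → requirement n/a → met
All met.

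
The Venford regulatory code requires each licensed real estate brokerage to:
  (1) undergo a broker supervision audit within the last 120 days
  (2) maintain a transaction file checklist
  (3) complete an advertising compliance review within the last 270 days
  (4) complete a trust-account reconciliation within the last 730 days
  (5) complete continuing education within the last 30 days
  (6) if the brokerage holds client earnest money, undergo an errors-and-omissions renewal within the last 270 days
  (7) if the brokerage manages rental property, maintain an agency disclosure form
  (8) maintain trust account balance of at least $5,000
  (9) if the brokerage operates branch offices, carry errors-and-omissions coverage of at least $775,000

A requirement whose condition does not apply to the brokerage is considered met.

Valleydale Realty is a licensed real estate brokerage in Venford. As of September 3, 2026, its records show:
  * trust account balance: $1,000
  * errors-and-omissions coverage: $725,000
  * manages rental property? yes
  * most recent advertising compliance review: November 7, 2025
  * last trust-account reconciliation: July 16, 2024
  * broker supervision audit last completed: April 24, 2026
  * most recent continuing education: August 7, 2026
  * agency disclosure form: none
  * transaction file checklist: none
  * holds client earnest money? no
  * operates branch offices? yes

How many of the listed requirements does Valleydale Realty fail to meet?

1. broker supervision audit 132 days ago vs limit 120 → not met
2. transaction file checklist absent → not met
3. advertising compliance review 300 days ago vs limit 270 → not met
4. trust-account reconciliation 779 days ago vs limit 730 → not met
5. continuing education 27 days ago vs limit 30 → met
6. condition 'holds client earnest money' does not hold → requirement n/a → met
7. condition 'manages rental property' holds; agency disclosure form absent → not met
8. trust account balance $1,000 < $5,000 → not met
9. condition 'operates branch offices' holds; errors-and-omissions coverage $725,000 < $775,000 → not met
Not met: 7 of 9

7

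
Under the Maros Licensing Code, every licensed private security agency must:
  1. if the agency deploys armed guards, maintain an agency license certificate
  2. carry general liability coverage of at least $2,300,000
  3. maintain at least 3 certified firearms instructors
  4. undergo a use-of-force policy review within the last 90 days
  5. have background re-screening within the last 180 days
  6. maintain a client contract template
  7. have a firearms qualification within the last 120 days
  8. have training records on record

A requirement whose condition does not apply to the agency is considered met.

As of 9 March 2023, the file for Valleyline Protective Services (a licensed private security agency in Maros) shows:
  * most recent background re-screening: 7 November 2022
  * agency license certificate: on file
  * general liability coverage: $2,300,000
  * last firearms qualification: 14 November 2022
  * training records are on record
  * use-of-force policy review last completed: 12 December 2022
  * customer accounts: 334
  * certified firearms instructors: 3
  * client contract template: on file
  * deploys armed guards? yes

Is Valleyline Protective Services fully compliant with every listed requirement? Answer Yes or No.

1. condition 'deploys armed guards' holds; agency license certificate present → met
2. general liability coverage $2,300,000 ≥ $2,300,000 → met
3. certified firearms instructors 3 ≥ 3 → met
4. use-of-force policy review 87 days ago vs limit 90 → met
5. background re-screening 122 days ago vs limit 180 → met
6. client contract template present → met
7. firearms qualification 115 days ago vs limit 120 → met
8. training records present → met
All met.

Yes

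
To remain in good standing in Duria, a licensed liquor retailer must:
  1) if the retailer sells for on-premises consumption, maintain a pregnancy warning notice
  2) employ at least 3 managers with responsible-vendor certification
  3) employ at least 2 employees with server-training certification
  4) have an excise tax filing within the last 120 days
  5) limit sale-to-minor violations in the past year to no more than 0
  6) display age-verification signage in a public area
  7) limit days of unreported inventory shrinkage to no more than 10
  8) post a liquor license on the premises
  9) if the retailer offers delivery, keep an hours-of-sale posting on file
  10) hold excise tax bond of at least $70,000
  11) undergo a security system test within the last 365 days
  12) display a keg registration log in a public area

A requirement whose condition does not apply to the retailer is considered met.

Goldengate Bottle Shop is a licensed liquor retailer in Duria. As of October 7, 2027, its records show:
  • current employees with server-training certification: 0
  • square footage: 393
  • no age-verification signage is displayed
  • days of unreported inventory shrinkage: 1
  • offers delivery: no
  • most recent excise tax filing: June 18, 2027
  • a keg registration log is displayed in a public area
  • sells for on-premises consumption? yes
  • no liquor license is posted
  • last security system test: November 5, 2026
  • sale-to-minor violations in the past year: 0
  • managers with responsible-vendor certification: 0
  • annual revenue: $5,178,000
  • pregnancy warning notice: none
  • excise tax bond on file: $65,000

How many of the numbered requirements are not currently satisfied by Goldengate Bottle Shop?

1. condition 'sells for on-premises consumption' holds; pregnancy warning notice absent → not met
2. managers with responsible-vendor certification 0 < 3 → not met
3. employees with server-training certification 0 < 2 → not met
4. excise tax filing 111 days ago vs limit 120 → met
5. sale-to-minor violations in the past year 0 ≤ 0 → met
6. age-verification signage absent → not met
7. days of unreported inventory shrinkage 1 ≤ 10 → met
8. liquor license absent → not met
9. condition 'offers delivery' does not hold → requirement n/a → met
10. excise tax bond $65,000 < $70,000 → not met
11. security system test 336 days ago vs limit 365 → met
12. keg registration log present → met
Not met: 6 of 12

6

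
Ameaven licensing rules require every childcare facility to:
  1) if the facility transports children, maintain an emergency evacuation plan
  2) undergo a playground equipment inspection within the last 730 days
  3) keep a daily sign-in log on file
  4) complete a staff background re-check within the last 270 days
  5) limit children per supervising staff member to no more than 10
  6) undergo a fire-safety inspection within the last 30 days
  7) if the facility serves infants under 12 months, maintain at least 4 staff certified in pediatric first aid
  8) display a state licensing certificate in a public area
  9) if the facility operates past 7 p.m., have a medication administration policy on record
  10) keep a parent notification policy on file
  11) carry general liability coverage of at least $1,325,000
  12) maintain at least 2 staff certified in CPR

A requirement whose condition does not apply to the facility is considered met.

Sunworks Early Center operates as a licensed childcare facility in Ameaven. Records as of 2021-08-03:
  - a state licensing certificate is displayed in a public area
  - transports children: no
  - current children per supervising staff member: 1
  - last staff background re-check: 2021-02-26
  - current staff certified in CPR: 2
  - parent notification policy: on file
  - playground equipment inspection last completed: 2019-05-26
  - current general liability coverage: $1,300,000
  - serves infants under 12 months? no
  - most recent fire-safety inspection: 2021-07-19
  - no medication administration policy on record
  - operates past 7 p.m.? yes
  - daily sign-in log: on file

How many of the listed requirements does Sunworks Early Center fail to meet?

3

1. condition 'transports children' does not hold → requirement n/a → met
2. playground equipment inspection 800 days ago vs limit 730 → not met
3. daily sign-in log present → met
4. staff background re-check 158 days ago vs limit 270 → met
5. children per supervising staff member 1 ≤ 10 → met
6. fire-safety inspection 15 days ago vs limit 30 → met
7. condition 'serves infants under 12 months' does not hold → requirement n/a → met
8. state licensing certificate present → met
9. condition 'operates past 7 p.m.' holds; medication administration policy absent → not met
10. parent notification policy present → met
11. general liability coverage $1,300,000 < $1,325,000 → not met
12. staff certified in CPR 2 ≥ 2 → met
Not met: 3 of 12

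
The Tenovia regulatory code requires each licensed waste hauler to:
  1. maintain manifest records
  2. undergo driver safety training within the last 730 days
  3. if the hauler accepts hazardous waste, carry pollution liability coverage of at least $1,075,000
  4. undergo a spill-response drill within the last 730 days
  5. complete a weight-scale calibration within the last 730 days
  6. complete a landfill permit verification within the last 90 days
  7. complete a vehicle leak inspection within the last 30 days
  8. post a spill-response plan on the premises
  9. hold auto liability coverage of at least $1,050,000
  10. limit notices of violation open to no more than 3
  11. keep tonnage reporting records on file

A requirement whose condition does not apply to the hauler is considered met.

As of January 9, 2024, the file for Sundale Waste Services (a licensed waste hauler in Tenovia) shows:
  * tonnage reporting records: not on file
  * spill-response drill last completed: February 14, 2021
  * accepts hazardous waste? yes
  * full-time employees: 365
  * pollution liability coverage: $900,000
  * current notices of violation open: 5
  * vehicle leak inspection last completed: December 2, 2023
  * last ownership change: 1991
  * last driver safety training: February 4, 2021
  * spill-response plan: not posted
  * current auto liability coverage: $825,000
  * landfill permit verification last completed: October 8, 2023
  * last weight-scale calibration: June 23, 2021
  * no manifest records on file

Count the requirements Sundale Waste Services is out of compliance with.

1. manifest records absent → not met
2. driver safety training 1069 days ago vs limit 730 → not met
3. condition 'accepts hazardous waste' holds; pollution liability coverage $900,000 < $1,075,000 → not met
4. spill-response drill 1059 days ago vs limit 730 → not met
5. weight-scale calibration 930 days ago vs limit 730 → not met
6. landfill permit verification 93 days ago vs limit 90 → not met
7. vehicle leak inspection 38 days ago vs limit 30 → not met
8. spill-response plan absent → not met
9. auto liability coverage $825,000 < $1,050,000 → not met
10. notices of violation open 5 > 3 → not met
11. tonnage reporting records absent → not met
Not met: 11 of 11

11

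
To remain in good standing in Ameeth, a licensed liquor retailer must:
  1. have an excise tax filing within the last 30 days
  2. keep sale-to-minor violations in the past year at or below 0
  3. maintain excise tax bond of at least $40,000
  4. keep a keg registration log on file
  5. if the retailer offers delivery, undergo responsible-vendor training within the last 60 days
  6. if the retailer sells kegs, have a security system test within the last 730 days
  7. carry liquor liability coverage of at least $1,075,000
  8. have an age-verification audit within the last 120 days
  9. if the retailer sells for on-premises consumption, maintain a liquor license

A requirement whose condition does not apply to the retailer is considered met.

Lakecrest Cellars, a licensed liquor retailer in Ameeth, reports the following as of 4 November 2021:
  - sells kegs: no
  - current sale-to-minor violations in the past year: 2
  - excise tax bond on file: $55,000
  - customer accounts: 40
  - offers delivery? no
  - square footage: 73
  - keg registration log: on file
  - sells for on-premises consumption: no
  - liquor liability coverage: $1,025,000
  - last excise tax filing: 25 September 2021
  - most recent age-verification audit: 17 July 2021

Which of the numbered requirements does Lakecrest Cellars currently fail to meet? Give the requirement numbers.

1, 2, 7

1. excise tax filing 40 days ago vs limit 30 → not met
2. sale-to-minor violations in the past year 2 > 0 → not met
3. excise tax bond $55,000 ≥ $40,000 → met
4. keg registration log present → met
5. condition 'offers delivery' does not hold → requirement n/a → met
6. condition 'sells kegs' does not hold → requirement n/a → met
7. liquor liability coverage $1,025,000 < $1,075,000 → not met
8. age-verification audit 110 days ago vs limit 120 → met
9. condition 'sells for on-premises consumption' does not hold → requirement n/a → met
Not met: 1, 2, 7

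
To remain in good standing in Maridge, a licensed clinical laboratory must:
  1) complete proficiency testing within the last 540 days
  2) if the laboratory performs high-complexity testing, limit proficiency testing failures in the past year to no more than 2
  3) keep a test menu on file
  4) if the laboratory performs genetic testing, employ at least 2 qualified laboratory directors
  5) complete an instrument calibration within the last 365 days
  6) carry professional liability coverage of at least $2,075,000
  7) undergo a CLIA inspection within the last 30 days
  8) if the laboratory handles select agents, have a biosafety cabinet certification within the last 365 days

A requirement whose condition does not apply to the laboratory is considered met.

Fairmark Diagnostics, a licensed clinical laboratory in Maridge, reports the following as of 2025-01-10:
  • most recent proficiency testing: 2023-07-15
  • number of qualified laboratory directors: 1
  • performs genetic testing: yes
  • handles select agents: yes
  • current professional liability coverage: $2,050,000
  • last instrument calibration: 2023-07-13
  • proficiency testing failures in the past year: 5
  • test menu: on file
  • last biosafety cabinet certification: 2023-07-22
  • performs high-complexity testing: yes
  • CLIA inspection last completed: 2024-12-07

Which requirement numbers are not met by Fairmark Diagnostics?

1, 2, 4, 5, 6, 7, 8

1. proficiency testing 545 days ago vs limit 540 → not met
2. condition 'performs high-complexity testing' holds; proficiency testing failures in the past year 5 > 2 → not met
3. test menu present → met
4. condition 'performs genetic testing' holds; qualified laboratory directors 1 < 2 → not met
5. instrument calibration 547 days ago vs limit 365 → not met
6. professional liability coverage $2,050,000 < $2,075,000 → not met
7. CLIA inspection 34 days ago vs limit 30 → not met
8. condition 'handles select agents' holds; biosafety cabinet certification 538 days ago vs limit 365 → not met
Not met: 1, 2, 4, 5, 6, 7, 8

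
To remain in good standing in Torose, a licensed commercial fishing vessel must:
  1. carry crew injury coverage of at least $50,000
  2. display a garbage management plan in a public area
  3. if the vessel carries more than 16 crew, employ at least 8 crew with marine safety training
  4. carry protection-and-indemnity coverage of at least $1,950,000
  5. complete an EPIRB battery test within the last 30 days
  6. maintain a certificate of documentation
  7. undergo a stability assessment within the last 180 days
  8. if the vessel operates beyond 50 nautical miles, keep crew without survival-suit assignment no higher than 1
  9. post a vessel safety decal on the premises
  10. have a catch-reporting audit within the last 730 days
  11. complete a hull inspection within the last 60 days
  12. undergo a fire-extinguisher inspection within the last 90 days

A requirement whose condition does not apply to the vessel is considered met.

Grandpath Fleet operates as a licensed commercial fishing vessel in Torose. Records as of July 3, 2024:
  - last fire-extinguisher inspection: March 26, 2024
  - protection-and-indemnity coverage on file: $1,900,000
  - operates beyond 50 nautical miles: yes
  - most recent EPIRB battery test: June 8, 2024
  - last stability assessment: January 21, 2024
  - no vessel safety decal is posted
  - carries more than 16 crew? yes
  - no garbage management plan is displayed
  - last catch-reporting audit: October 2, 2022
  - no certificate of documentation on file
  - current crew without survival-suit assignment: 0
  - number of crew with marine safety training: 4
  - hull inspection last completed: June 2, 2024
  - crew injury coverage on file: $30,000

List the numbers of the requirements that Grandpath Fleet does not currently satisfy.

1. crew injury coverage $30,000 < $50,000 → not met
2. garbage management plan absent → not met
3. condition 'carries more than 16 crew' holds; crew with marine safety training 4 < 8 → not met
4. protection-and-indemnity coverage $1,900,000 < $1,950,000 → not met
5. EPIRB battery test 25 days ago vs limit 30 → met
6. certificate of documentation absent → not met
7. stability assessment 164 days ago vs limit 180 → met
8. condition 'operates beyond 50 nautical miles' holds; crew without survival-suit assignment 0 ≤ 1 → met
9. vessel safety decal absent → not met
10. catch-reporting audit 640 days ago vs limit 730 → met
11. hull inspection 31 days ago vs limit 60 → met
12. fire-extinguisher inspection 99 days ago vs limit 90 → not met
Not met: 1, 2, 3, 4, 6, 9, 12

1, 2, 3, 4, 6, 9, 12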